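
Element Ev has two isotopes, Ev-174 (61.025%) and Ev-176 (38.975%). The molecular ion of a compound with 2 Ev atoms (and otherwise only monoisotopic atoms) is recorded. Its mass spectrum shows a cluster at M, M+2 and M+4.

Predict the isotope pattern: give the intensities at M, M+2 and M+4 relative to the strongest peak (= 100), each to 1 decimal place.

78.3 : 100.0 : 31.9

Each Ev atom is independently Ev-174 (p = 0.61025) or Ev-176 (q = 0.38975); the cluster is the binomial expansion (p + q)^2.
P(M) = 0.61025^2 = 0.372405
P(M+2) = 2 × 0.61025^1 × 0.38975^1 = 0.475690
P(M+4) = 0.38975^2 = 0.151905
The M+2 peak is largest (0.475690); scaling to 100 gives 78.3 : 100.0 : 31.9.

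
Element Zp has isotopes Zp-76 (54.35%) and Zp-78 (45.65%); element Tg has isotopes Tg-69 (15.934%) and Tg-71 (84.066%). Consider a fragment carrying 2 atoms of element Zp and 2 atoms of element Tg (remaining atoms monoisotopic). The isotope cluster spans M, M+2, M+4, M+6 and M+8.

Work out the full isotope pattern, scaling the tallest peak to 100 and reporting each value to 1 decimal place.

Element Zp pattern (n=2): 0.29539225 : 0.4962155 : 0.20839225
Element Tg pattern (n=2): 0.02538924 : 0.26790153 : 0.70670924
Convolve the two distributions (both contribute in 2-u steps):
  M: 0.29539225×0.02538924 = 0.007500
  M+2: 0.29539225×0.26790153 + 0.4962155×0.02538924 = 0.091735
  M+4: 0.29539225×0.70670924 + 0.4962155×0.26790153 + 0.20839225×0.02538924 = 0.346984
  M+6: 0.4962155×0.70670924 + 0.20839225×0.26790153 = 0.406509
  M+8: 0.20839225×0.70670924 = 0.147273
Scale to base peak (0.406509) = 100: 1.8 : 22.6 : 85.4 : 100.0 : 36.2

1.8 : 22.6 : 85.4 : 100.0 : 36.2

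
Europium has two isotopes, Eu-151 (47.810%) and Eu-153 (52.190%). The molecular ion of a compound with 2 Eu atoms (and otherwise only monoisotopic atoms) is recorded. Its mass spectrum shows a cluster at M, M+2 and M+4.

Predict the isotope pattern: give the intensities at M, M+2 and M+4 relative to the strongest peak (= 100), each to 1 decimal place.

The 2 Eu atoms are independent, so intensities follow the terms of (0.47810 + 0.52190)^2.
P(M) = 0.47810^2 = 0.228580
P(M+2) = 2 × 0.47810^1 × 0.52190^1 = 0.499041
P(M+4) = 0.52190^2 = 0.272380
The M+2 peak is largest (0.499041); scaling to 100 gives 45.8 : 100.0 : 54.6.

45.8 : 100.0 : 54.6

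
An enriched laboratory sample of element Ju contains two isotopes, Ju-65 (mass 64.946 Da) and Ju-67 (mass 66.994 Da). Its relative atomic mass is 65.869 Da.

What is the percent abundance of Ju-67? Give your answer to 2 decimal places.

45.07%

Let x be the fractional abundance of Ju-65; then Ju-67 has abundance 1 − x.
64.946·x + 66.994·(1 − x) = 65.869
(64.946 − 66.994)·x = 65.869 − 66.994
x = -1.125 / -2.048 = 0.54932 → 54.93% Ju-65, 45.07% Ju-67.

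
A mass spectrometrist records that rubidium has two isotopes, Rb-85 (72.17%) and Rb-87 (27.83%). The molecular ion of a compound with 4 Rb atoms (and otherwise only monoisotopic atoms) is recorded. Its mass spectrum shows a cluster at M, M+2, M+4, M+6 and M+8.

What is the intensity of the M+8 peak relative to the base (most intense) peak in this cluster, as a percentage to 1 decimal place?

1.4%

Term probabilities: M 0.2713, M+2 0.4184, M+4 0.2420, M+6 0.0622, M+8 0.0060. Base peak = M+2.
P(M+2) = C(4,1) × 0.7217^3 × 0.2783^1 = 4 × 0.37589809 × 0.2783 = 0.418450 (base)
P(M+8) = C(4,4) × 0.7217^0 × 0.2783^4 = 1 × 1.0000 × 0.00599864 = 0.005999
Relative intensity = 0.005999 / 0.418450 × 100 = 1.4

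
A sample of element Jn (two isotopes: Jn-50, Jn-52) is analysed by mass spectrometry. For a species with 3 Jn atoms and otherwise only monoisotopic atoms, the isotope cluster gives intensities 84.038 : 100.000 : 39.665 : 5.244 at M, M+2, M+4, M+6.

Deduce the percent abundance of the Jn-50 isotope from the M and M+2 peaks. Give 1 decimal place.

71.6%

If p is the fraction of Jn that is Jn-50, then I(M+2)/I(M) = [C(3,1)·p^2·(1−p)] / p^3 = 3·(1−p)/p = 100.000/84.038 = 1.1899
(1−p)/p = 1.1899/3 = 0.3966  ⇒  p = 1/(1 + 0.3966) = 0.7160
Jn-50: 71.6%, Jn-52: 28.4%.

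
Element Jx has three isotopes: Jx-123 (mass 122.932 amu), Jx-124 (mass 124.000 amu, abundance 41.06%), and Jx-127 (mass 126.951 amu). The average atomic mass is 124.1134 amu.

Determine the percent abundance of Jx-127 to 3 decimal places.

The remaining 58.94% is split between Jx-123 (fraction x) and Jx-127 (fraction 0.5894 − x).
Substituting: 122.932x + 126.951(0.5894 − x) = 73.1990
(122.932 − 126.951)x = -1.6259194  ⇒  x = 0.40456, y = 0.18484
Jx-123: 40.456%, Jx-127: 18.484%.

18.484%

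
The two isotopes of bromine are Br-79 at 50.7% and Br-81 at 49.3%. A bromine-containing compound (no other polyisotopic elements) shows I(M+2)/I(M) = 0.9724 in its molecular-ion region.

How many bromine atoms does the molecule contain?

With n Br atoms, P(M+2)/P(M) = C(n,1)·p^(n−1)q / p^n = n·q/p = n · 0.493/0.507.
n = 0.9724 × 0.507/0.493 = 1.00 ≈ 1

1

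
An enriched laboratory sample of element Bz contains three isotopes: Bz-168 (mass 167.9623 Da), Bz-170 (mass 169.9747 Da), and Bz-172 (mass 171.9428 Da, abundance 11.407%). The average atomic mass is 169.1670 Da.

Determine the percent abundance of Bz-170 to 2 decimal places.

The remaining 88.593% is split between Bz-168 (fraction x) and Bz-170 (fraction 0.88593 − x).
Substituting: 167.9623x + 169.9747(0.88593 − x) = 149.553484804
(167.9623 − 169.9747)x = -1.032201167  ⇒  x = 0.51292, y = 0.37301
Bz-168: 51.29%, Bz-170: 37.30%.

37.30%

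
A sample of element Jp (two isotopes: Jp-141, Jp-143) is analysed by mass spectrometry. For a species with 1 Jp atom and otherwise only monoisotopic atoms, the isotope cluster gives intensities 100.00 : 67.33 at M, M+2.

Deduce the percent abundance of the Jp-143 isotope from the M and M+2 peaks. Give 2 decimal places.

Let p = fractional abundance of Jp-141. I(M+2)/I(M) = [C(1,1)·p^0·(1−p)] / p^1 = 1·(1−p)/p = 67.33/100.00 = 0.6733
(1−p)/p = 0.6733/1 = 0.6733  ⇒  p = 1/(1 + 0.6733) = 0.5976
Jp-141: 59.76%, Jp-143: 40.24%.

40.24%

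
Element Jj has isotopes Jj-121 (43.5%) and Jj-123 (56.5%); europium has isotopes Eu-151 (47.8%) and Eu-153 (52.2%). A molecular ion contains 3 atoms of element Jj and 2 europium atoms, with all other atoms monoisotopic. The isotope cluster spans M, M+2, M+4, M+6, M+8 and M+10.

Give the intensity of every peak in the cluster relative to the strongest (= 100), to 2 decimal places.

Element Jj pattern (n=3): 0.08231287 : 0.32073638 : 0.41658862 : 0.18036212
Europium pattern (n=2): 0.228484 : 0.499032 : 0.272484
Convolve the two distributions (both contribute in 2-u steps):
  M: 0.08231287×0.228484 = 0.018807
  M+2: 0.08231287×0.499032 + 0.32073638×0.228484 = 0.114360
  M+4: 0.08231287×0.272484 + 0.32073638×0.499032 + 0.41658862×0.228484 = 0.277670
  M+6: 0.32073638×0.272484 + 0.41658862×0.499032 + 0.18036212×0.228484 = 0.336496
  M+8: 0.41658862×0.272484 + 0.18036212×0.499032 = 0.203520
  M+10: 0.18036212×0.272484 = 0.049146
Scale to base peak (0.336496) = 100: 5.59 : 33.99 : 82.52 : 100.00 : 60.48 : 14.61

5.59 : 33.99 : 82.52 : 100.00 : 60.48 : 14.61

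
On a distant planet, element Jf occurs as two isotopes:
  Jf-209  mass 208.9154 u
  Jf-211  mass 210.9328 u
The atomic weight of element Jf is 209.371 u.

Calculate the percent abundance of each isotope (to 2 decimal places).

Writing the weighted mean with unknown fraction x of Jf-209:
208.9154·x + 210.9328·(1 − x) = 209.371
(208.9154 − 210.9328)·x = 209.371 − 210.9328
x = -1.5618 / -2.0174 = 0.77416 → 77.42% Jf-209, 22.58% Jf-211.

Jf-209: 77.42%, Jf-211: 22.58%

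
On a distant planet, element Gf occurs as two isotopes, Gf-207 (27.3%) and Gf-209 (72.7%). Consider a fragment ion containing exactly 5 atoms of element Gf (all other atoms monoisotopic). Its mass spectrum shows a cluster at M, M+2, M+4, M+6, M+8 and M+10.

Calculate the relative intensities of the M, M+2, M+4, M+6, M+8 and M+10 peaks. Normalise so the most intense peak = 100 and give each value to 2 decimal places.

0.40 : 5.30 : 28.20 : 75.10 : 100.00 : 53.26

The 5 Gf atoms are independent, so intensities follow the terms of (0.273 + 0.727)^5.
P(M) = 0.273^5 = 0.001516
P(M+2) = 5 × 0.273^4 × 0.727^1 = 0.020191
P(M+4) = 10 × 0.273^3 × 0.727^2 = 0.107537
P(M+6) = 10 × 0.273^2 × 0.727^3 = 0.286371
P(M+8) = 5 × 0.273^1 × 0.727^4 = 0.381303
P(M+10) = 0.727^5 = 0.203082
The M+8 peak is largest (0.381303); scaling to 100 gives 0.40 : 5.30 : 28.20 : 75.10 : 100.00 : 53.26.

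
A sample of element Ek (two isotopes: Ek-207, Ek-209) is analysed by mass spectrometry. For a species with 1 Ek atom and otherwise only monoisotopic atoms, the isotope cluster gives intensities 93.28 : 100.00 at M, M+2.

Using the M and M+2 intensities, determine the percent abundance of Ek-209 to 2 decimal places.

Write p for the Ek-207 fraction. I(M+2)/I(M) = [C(1,1)·p^0·(1−p)] / p^1 = 1·(1−p)/p = 100.00/93.28 = 1.0720
(1−p)/p = 1.0720/1 = 1.0720  ⇒  p = 1/(1 + 1.0720) = 0.4826
Ek-207: 48.26%, Ek-209: 51.74%.

51.74%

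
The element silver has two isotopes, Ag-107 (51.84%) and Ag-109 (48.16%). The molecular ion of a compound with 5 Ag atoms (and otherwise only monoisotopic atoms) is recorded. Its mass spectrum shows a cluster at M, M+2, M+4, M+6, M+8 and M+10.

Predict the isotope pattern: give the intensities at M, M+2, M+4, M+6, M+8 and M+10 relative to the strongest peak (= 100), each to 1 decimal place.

11.6 : 53.8 : 100.0 : 92.9 : 43.2 : 8.0

The 5 Ag atoms are independent, so intensities follow the terms of (0.5184 + 0.4816)^5.
P(M) = 0.5184^5 = 0.037439
P(M+2) = 5 × 0.5184^4 × 0.4816^1 = 0.173907
P(M+4) = 10 × 0.5184^3 × 0.4816^2 = 0.323123
P(M+6) = 10 × 0.5184^2 × 0.4816^3 = 0.300185
P(M+8) = 5 × 0.5184^1 × 0.4816^4 = 0.139438
P(M+10) = 0.4816^5 = 0.025908
The M+4 peak is largest (0.323123); scaling to 100 gives 11.6 : 53.8 : 100.0 : 92.9 : 43.2 : 8.0.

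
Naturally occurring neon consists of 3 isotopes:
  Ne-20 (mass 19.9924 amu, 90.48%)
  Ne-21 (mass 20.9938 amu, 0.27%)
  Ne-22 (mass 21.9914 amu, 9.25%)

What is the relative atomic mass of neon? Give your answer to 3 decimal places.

20.180 amu

The abundance-weighted mean is 0.9048 × 19.9924 + 0.0027 × 20.9938 + 0.0925 × 21.9914
= 18.08912 + 0.05668 + 2.03420 = 20.18000 amu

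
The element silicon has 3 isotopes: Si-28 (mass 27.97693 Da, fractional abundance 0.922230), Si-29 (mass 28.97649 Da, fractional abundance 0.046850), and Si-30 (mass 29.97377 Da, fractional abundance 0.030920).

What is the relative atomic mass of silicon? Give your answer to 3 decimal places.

The abundance-weighted mean is 0.922230 × 27.97693 + 0.046850 × 28.97649 + 0.030920 × 29.97377
= 25.801164 + 1.357549 + 0.926789 = 28.085502 Da

28.086 Da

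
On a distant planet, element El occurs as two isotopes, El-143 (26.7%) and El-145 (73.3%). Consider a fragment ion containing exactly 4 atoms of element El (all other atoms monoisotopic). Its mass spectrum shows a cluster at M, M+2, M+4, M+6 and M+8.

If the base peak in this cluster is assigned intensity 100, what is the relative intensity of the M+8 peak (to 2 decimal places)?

Binomial terms of (0.267 + 0.733)^4: M 0.0051, M+2 0.0558, M+4 0.2298, M+6 0.4206, M+8 0.2887 → M+6 is the base peak.
P(M+6) = C(4,3) × 0.267^1 × 0.733^3 = 4 × 0.2670 × 0.39383284 = 0.420613 (base)
P(M+8) = C(4,4) × 0.267^0 × 0.733^4 = 1 × 1.0000 × 0.28867947 = 0.288679
Relative intensity = 0.288679 / 0.420613 × 100 = 68.63

68.63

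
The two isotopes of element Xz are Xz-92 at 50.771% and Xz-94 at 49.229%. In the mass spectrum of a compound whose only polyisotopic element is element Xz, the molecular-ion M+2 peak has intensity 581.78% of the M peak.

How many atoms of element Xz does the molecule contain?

6

The M+2/M ratio from n Xz atoms is n · q/p = n · 0.49229/0.50771.
n = 5.8178 × 0.50771/0.49229 = 6.00 ≈ 6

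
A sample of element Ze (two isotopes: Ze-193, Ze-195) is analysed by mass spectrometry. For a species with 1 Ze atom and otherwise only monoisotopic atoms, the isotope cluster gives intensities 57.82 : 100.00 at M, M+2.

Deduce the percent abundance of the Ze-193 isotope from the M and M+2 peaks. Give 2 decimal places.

Write p for the Ze-193 fraction. I(M+2)/I(M) = [C(1,1)·p^0·(1−p)] / p^1 = 1·(1−p)/p = 100.00/57.82 = 1.7295
(1−p)/p = 1.7295/1 = 1.7295  ⇒  p = 1/(1 + 1.7295) = 0.3664
Ze-193: 36.64%, Ze-195: 63.36%.

36.64%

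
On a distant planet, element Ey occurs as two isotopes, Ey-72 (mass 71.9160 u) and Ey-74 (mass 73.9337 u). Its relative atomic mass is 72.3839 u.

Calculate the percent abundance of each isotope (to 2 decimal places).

With x = fraction of Ey-72 (so Ey-74 is 1 − x):
71.9160·x + 73.9337·(1 − x) = 72.3839
(71.9160 − 73.9337)·x = 72.3839 − 73.9337
x = -1.5498 / -2.0177 = 0.76810 → 76.81% Ey-72, 23.19% Ey-74.

Ey-72: 76.81%, Ey-74: 23.19%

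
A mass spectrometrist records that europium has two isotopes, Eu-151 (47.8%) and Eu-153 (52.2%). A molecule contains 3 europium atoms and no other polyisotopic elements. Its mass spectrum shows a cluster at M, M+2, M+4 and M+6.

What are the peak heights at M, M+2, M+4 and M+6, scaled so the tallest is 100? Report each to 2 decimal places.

Each Eu atom is independently Eu-151 (p = 0.478) or Eu-153 (q = 0.522); the cluster is the binomial expansion (p + q)^3.
P(M) = 0.478^3 = 0.109215
P(M+2) = 3 × 0.478^2 × 0.522^1 = 0.357806
P(M+4) = 3 × 0.478^1 × 0.522^2 = 0.390742
P(M+6) = 0.522^3 = 0.142237
The M+4 peak is largest (0.390742); scaling to 100 gives 27.95 : 91.57 : 100.00 : 36.40.

27.95 : 91.57 : 100.00 : 36.40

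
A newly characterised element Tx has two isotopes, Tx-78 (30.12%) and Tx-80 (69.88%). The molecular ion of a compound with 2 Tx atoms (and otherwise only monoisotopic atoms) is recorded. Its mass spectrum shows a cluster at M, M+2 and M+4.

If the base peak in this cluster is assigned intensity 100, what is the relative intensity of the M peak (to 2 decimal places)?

Binomial terms of (0.3012 + 0.6988)^2: M 0.0907, M+2 0.4210, M+4 0.4883 → M+4 is the base peak.
P(M+4) = C(2,2) × 0.3012^0 × 0.6988^2 = 1 × 1.0000 × 0.48832144 = 0.488321 (base)
P(M) = C(2,0) × 0.3012^2 × 0.6988^0 = 1 × 0.09072144 × 1.0000 = 0.090721
Relative intensity = 0.090721 / 0.488321 × 100 = 18.58

18.58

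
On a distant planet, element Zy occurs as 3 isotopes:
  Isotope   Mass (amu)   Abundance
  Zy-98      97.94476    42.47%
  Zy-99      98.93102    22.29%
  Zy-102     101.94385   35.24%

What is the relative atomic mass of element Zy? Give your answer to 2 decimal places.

Ar = Σ fᵢ·mᵢ = 0.4247 × 97.94476 + 0.2229 × 98.93102 + 0.3524 × 101.94385
= 41.597140 + 22.051724 + 35.925013 = 99.573877 amu

99.57 amu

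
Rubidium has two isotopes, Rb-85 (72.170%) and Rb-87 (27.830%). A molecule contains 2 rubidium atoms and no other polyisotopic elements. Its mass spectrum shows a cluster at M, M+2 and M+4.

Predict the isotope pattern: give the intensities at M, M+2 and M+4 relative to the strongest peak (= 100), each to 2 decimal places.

Each Rb atom is independently Rb-85 (p = 0.72170) or Rb-87 (q = 0.27830); the cluster is the binomial expansion (p + q)^2.
P(M) = 0.72170^2 = 0.520851
P(M+2) = 2 × 0.72170^1 × 0.27830^1 = 0.401698
P(M+4) = 0.27830^2 = 0.077451
The M peak is largest (0.520851); scaling to 100 gives 100.00 : 77.12 : 14.87.

100.00 : 77.12 : 14.87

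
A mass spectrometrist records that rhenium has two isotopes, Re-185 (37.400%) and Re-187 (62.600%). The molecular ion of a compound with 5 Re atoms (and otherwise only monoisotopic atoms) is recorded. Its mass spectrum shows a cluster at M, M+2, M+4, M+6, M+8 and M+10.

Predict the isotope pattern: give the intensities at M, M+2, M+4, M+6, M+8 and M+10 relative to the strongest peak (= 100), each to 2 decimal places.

2.13 : 17.85 : 59.74 : 100.00 : 83.69 : 28.02

The 5 Re atoms are independent, so intensities follow the terms of (0.37400 + 0.62600)^5.
P(M) = 0.37400^5 = 0.007317
P(M+2) = 5 × 0.37400^4 × 0.62600^1 = 0.061239
P(M+4) = 10 × 0.37400^3 × 0.62600^2 = 0.205005
P(M+6) = 10 × 0.37400^2 × 0.62600^3 = 0.343136
P(M+8) = 5 × 0.37400^1 × 0.62600^4 = 0.287170
P(M+10) = 0.62600^5 = 0.096133
The M+6 peak is largest (0.343136); scaling to 100 gives 2.13 : 17.85 : 59.74 : 100.00 : 83.69 : 28.02.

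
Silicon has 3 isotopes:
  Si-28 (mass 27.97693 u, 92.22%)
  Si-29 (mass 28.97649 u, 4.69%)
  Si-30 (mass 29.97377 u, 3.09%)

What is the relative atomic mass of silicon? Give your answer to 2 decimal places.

Ar = Σ fᵢ·mᵢ = 0.9222 × 27.97693 + 0.0469 × 28.97649 + 0.0309 × 29.97377
= 25.800325 + 1.358997 + 0.926189 = 28.085511 u

28.09 u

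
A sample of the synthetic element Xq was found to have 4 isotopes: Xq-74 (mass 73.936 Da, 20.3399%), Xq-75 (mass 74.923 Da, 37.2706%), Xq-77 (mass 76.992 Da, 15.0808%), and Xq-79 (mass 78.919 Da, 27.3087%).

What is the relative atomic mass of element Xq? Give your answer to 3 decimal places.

Weight each isotope mass by its fractional abundance: 0.203399 × 73.936 + 0.372706 × 74.923 + 0.150808 × 76.992 + 0.273087 × 78.919
= 15.0385 + 27.9243 + 11.6110 + 21.5518 = 76.1256 Da

76.126 Da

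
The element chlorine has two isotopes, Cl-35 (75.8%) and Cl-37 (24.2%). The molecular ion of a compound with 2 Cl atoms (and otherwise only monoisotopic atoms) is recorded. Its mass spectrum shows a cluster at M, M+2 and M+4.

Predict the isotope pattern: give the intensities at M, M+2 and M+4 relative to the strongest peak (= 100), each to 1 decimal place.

The 2 Cl atoms are independent, so intensities follow the terms of (0.758 + 0.242)^2.
P(M) = 0.758^2 = 0.574564
P(M+2) = 2 × 0.758^1 × 0.242^1 = 0.366872
P(M+4) = 0.242^2 = 0.058564
The M peak is largest (0.574564); scaling to 100 gives 100.0 : 63.9 : 10.2.

100.0 : 63.9 : 10.2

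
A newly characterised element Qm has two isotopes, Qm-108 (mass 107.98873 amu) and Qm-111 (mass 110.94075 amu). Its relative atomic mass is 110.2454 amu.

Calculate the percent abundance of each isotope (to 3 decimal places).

Qm-108: 23.555%, Qm-111: 76.445%

Let x be the fractional abundance of Qm-108; then Qm-111 has abundance 1 − x.
107.98873·x + 110.94075·(1 − x) = 110.2454
(107.98873 − 110.94075)·x = 110.2454 − 110.94075
x = -0.69535 / -2.95202 = 0.23555 → 23.555% Qm-108, 76.445% Qm-111.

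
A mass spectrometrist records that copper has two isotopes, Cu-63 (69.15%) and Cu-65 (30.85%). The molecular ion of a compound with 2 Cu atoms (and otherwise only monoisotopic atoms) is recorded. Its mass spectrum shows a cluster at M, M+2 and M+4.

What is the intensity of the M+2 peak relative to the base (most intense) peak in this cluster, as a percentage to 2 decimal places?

89.23%

Binomial terms of (0.6915 + 0.3085)^2: M 0.4782, M+2 0.4267, M+4 0.0952 → M is the base peak.
P(M) = C(2,0) × 0.6915^2 × 0.3085^0 = 1 × 0.47817225 × 1.0000 = 0.478172 (base)
P(M+2) = C(2,1) × 0.6915^1 × 0.3085^1 = 2 × 0.6915 × 0.3085 = 0.426656
Relative intensity = 0.426656 / 0.478172 × 100 = 89.23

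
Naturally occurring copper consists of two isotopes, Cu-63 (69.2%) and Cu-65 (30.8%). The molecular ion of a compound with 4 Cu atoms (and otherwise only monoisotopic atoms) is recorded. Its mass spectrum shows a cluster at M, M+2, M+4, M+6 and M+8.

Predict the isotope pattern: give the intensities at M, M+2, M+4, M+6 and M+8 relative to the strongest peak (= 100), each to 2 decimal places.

Expanding (0.692 + 0.308)^4:
P(M) = 0.692^4 = 0.229311
P(M+2) = 4 × 0.692^3 × 0.308^1 = 0.408253
P(M+4) = 6 × 0.692^2 × 0.308^2 = 0.272562
P(M+6) = 4 × 0.692^1 × 0.308^3 = 0.080876
P(M+8) = 0.308^4 = 0.008999
The M+2 peak is largest (0.408253); scaling to 100 gives 56.17 : 100.00 : 66.76 : 19.81 : 2.20.

56.17 : 100.00 : 66.76 : 19.81 : 2.20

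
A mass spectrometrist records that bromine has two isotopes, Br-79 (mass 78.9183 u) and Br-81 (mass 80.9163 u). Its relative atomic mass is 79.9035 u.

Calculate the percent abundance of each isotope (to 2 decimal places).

Writing the weighted mean with unknown fraction x of Br-79:
78.9183·x + 80.9163·(1 − x) = 79.9035
(78.9183 − 80.9163)·x = 79.9035 − 80.9163
x = -1.0128 / -1.9980 = 0.50691 → 50.69% Br-79, 49.31% Br-81.

Br-79: 50.69%, Br-81: 49.31%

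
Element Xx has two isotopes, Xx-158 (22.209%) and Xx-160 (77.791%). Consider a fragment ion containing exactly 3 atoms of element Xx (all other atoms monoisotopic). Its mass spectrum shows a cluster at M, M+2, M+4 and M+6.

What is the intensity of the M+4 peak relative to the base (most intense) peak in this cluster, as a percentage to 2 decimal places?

Binomial terms of (0.22209 + 0.77791)^3: M 0.0110, M+2 0.1151, M+4 0.4032, M+6 0.4707 → M+6 is the base peak.
P(M+6) = C(3,3) × 0.22209^0 × 0.77791^3 = 1 × 1.0000 × 0.47074754 = 0.470748 (base)
P(M+4) = C(3,2) × 0.22209^1 × 0.77791^2 = 3 × 0.22209 × 0.60514397 = 0.403189
Relative intensity = 0.403189 / 0.470748 × 100 = 85.65

85.65%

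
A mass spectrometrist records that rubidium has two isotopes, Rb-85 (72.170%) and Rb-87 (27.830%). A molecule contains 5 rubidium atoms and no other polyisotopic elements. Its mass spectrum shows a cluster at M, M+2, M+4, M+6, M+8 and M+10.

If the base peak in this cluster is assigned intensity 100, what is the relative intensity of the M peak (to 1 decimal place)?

(0.72170 + 0.27830)^5 gives M 0.1958, M+2 0.3775, M+4 0.2911, M+6 0.1123, M+8 0.0216, M+10 0.0017; the largest is M+2.
P(M+2) = C(5,1) × 0.72170^4 × 0.27830^1 = 5 × 0.27128565 × 0.2783 = 0.377494 (base)
P(M) = C(5,0) × 0.72170^5 × 0.27830^0 = 1 × 0.19578685 × 1.0000 = 0.195787
Relative intensity = 0.195787 / 0.377494 × 100 = 51.9

51.9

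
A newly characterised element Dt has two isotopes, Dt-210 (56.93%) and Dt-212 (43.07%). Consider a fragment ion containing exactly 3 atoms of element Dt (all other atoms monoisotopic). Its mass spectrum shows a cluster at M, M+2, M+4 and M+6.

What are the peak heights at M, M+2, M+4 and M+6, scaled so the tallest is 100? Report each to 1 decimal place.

Expanding (0.5693 + 0.4307)^3:
P(M) = 0.5693^3 = 0.184512
P(M+2) = 3 × 0.5693^2 × 0.4307^1 = 0.418773
P(M+4) = 3 × 0.5693^1 × 0.4307^2 = 0.316820
P(M+6) = 0.4307^3 = 0.079896
The M+2 peak is largest (0.418773); scaling to 100 gives 44.1 : 100.0 : 75.7 : 19.1.

44.1 : 100.0 : 75.7 : 19.1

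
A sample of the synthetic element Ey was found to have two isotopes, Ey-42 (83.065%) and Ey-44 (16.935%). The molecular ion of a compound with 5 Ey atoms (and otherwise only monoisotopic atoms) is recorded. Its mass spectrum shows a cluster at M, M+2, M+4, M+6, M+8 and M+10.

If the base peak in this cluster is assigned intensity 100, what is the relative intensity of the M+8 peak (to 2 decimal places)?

0.85

(0.83065 + 0.16935)^5 gives M 0.3954, M+2 0.4031, M+4 0.1644, M+6 0.0335, M+8 0.0034, M+10 0.0001; the largest is M+2.
P(M+2) = C(5,1) × 0.83065^4 × 0.16935^1 = 5 × 0.4760716 × 0.16935 = 0.403114 (base)
P(M+8) = C(5,4) × 0.83065^1 × 0.16935^4 = 5 × 0.83065 × 0.00082251 = 0.003416
Relative intensity = 0.003416 / 0.403114 × 100 = 0.85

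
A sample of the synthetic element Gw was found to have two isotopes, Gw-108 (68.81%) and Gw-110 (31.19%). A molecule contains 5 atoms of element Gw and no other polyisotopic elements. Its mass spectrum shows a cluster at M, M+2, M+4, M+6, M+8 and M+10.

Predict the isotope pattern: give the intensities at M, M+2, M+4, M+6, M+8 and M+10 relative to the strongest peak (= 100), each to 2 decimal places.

44.12 : 100.00 : 90.66 : 41.09 : 9.31 : 0.84

Each Gw atom is independently Gw-108 (p = 0.6881) or Gw-110 (q = 0.3119); the cluster is the binomial expansion (p + q)^5.
P(M) = 0.6881^5 = 0.154262
P(M+2) = 5 × 0.6881^4 × 0.3119^1 = 0.349616
P(M+4) = 10 × 0.6881^3 × 0.3119^2 = 0.316946
P(M+6) = 10 × 0.6881^2 × 0.3119^3 = 0.143664
P(M+8) = 5 × 0.6881^1 × 0.3119^4 = 0.032560
P(M+10) = 0.3119^5 = 0.002952
The M+2 peak is largest (0.349616); scaling to 100 gives 44.12 : 100.00 : 90.66 : 41.09 : 9.31 : 0.84.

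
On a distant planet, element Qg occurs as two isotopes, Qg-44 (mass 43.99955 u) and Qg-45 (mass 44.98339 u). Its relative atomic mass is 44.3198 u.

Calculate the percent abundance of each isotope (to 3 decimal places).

Qg-44: 67.449%, Qg-45: 32.551%

Writing the weighted mean with unknown fraction x of Qg-44:
43.99955·x + 44.98339·(1 − x) = 44.3198
(43.99955 − 44.98339)·x = 44.3198 − 44.98339
x = -0.66359 / -0.98384 = 0.67449 → 67.449% Qg-44, 32.551% Qg-45.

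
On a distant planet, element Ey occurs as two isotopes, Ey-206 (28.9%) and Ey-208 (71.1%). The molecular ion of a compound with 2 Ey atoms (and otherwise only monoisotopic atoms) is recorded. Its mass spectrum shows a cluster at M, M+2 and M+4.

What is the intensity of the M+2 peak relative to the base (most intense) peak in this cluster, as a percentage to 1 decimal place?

(0.289 + 0.711)^2 gives M 0.0835, M+2 0.4110, M+4 0.5055; the largest is M+4.
P(M+4) = C(2,2) × 0.289^0 × 0.711^2 = 1 × 1.0000 × 0.505521 = 0.505521 (base)
P(M+2) = C(2,1) × 0.289^1 × 0.711^1 = 2 × 0.2890 × 0.7110 = 0.410958
Relative intensity = 0.410958 / 0.505521 × 100 = 81.3

81.3%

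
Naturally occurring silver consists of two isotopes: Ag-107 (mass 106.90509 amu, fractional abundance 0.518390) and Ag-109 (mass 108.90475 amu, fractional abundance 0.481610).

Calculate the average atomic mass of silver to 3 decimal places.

Weight each isotope mass by its fractional abundance: 0.518390 × 106.90509 + 0.481610 × 108.90475
= 55.418530 + 52.449617 = 107.868147 amu

107.868 amu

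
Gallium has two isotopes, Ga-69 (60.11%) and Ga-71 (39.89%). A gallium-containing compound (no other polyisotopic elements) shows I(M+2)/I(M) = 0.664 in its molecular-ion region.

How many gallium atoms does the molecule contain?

The M+2/M ratio from n Ga atoms is n · q/p = n · 0.3989/0.6011.
n = 0.664 × 0.6011/0.3989 = 1.00 ≈ 1

1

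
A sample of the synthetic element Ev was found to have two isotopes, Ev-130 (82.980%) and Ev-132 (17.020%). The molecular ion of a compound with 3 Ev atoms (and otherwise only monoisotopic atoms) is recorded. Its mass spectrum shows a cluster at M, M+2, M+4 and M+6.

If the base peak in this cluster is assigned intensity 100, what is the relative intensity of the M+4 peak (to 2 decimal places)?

(0.82980 + 0.17020)^3 gives M 0.5714, M+2 0.3516, M+4 0.0721, M+6 0.0049; the largest is M.
P(M) = C(3,0) × 0.82980^3 × 0.17020^0 = 1 × 0.57137376 × 1.0000 = 0.571374 (base)
P(M+4) = C(3,2) × 0.82980^1 × 0.17020^2 = 3 × 0.8298 × 0.02896804 = 0.072113
Relative intensity = 0.072113 / 0.571374 × 100 = 12.62

12.62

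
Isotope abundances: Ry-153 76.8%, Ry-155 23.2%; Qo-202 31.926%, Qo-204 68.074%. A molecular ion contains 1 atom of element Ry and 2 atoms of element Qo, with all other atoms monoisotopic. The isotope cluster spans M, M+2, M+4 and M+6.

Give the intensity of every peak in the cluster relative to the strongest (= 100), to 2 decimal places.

Element Ry pattern (n=1): 0.7680 : 0.2320
Element Qo pattern (n=2): 0.10192695 : 0.4346661 : 0.46340695
Convolve the two distributions (both contribute in 2-u steps):
  M: 0.7680×0.10192695 = 0.078280
  M+2: 0.7680×0.4346661 + 0.2320×0.10192695 = 0.357471
  M+4: 0.7680×0.46340695 + 0.2320×0.4346661 = 0.456739
  M+6: 0.2320×0.46340695 = 0.107510
Scale to base peak (0.456739) = 100: 17.14 : 78.27 : 100.00 : 23.54

17.14 : 78.27 : 100.00 : 23.54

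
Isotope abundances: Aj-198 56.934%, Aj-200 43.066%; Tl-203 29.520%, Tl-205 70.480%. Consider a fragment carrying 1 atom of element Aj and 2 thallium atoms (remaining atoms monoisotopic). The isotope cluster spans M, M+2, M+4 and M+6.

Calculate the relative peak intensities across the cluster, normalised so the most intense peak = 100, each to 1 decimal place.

10.7 : 59.4 : 100.0 : 46.3

Element Aj pattern (n=1): 0.56934 : 0.43066
Thallium pattern (n=2): 0.08714304 : 0.41611392 : 0.49674304
Convolve the two distributions (both contribute in 2-u steps):
  M: 0.56934×0.08714304 = 0.049614
  M+2: 0.56934×0.41611392 + 0.43066×0.08714304 = 0.274439
  M+4: 0.56934×0.49674304 + 0.43066×0.41611392 = 0.462019
  M+6: 0.43066×0.49674304 = 0.213927
Scale to base peak (0.462019) = 100: 10.7 : 59.4 : 100.0 : 46.3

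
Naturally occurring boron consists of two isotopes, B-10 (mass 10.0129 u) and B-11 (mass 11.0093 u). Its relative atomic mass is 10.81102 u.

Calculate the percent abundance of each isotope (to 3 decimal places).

B-10: 19.900%, B-11: 80.100%

Writing the weighted mean with unknown fraction x of B-10:
10.0129·x + 11.0093·(1 − x) = 10.81102
(10.0129 − 11.0093)·x = 10.81102 − 11.0093
x = -0.19828 / -0.9964 = 0.19900 → 19.900% B-10, 80.100% B-11.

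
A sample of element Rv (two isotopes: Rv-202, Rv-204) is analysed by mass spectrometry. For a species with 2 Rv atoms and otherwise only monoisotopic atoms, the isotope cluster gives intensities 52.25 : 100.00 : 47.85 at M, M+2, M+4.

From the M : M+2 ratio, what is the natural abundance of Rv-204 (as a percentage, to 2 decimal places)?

48.90%

Let p = fractional abundance of Rv-202. I(M+2)/I(M) = [C(2,1)·p^1·(1−p)] / p^2 = 2·(1−p)/p = 100.00/52.25 = 1.9139
(1−p)/p = 1.9139/2 = 0.9569  ⇒  p = 1/(1 + 0.9569) = 0.5110
Rv-202: 51.10%, Rv-204: 48.90%.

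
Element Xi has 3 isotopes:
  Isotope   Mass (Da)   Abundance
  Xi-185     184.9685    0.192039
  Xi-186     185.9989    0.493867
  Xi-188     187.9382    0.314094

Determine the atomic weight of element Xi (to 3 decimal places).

Weight each isotope mass by its fractional abundance: 0.192039 × 184.9685 + 0.493867 × 185.9989 + 0.314094 × 187.9382
= 35.52117 + 91.85872 + 59.03026 = 186.41015 Da

186.410 Da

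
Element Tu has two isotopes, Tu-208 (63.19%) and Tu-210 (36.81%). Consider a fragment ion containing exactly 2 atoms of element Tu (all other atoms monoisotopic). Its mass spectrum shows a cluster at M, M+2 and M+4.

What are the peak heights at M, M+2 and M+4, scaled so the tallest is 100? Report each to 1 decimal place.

Each Tu atom is independently Tu-208 (p = 0.6319) or Tu-210 (q = 0.3681); the cluster is the binomial expansion (p + q)^2.
P(M) = 0.6319^2 = 0.399298
P(M+2) = 2 × 0.6319^1 × 0.3681^1 = 0.465205
P(M+4) = 0.3681^2 = 0.135498
The M+2 peak is largest (0.465205); scaling to 100 gives 85.8 : 100.0 : 29.1.

85.8 : 100.0 : 29.1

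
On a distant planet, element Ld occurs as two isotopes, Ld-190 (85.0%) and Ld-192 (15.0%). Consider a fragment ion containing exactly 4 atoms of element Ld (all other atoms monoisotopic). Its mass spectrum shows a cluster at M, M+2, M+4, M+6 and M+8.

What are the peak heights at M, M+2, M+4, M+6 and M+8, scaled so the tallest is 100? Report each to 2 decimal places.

Each Ld atom is independently Ld-190 (p = 0.850) or Ld-192 (q = 0.150); the cluster is the binomial expansion (p + q)^4.
P(M) = 0.850^4 = 0.522006
P(M+2) = 4 × 0.850^3 × 0.150^1 = 0.368475
P(M+4) = 6 × 0.850^2 × 0.150^2 = 0.097537
P(M+6) = 4 × 0.850^1 × 0.150^3 = 0.011475
P(M+8) = 0.150^4 = 0.000506
The M peak is largest (0.522006); scaling to 100 gives 100.00 : 70.59 : 18.69 : 2.20 : 0.10.

100.00 : 70.59 : 18.69 : 2.20 : 0.10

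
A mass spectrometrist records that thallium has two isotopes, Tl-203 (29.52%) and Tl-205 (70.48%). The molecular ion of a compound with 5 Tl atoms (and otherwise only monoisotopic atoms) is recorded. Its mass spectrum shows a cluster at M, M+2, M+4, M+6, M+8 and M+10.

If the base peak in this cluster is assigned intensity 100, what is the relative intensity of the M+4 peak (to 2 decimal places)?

35.09

(0.2952 + 0.7048)^5 gives M 0.0022, M+2 0.0268, M+4 0.1278, M+6 0.3051, M+8 0.3642, M+10 0.1739; the largest is M+8.
P(M+8) = C(5,4) × 0.2952^1 × 0.7048^4 = 5 × 0.2952 × 0.24675365 = 0.364208 (base)
P(M+4) = C(5,2) × 0.2952^3 × 0.7048^2 = 10 × 0.02572463 × 0.49674304 = 0.127785
Relative intensity = 0.127785 / 0.364208 × 100 = 35.09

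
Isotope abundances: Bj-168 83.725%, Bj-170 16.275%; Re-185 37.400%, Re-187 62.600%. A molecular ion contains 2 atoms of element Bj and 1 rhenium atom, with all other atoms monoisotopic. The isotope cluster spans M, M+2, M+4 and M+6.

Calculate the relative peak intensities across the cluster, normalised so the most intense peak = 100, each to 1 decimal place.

48.5 : 100.0 : 33.4 : 3.1

Element Bj pattern (n=2): 0.70098756 : 0.27252488 : 0.02648756
Rhenium pattern (n=1): 0.3740 : 0.6260
Convolve the two distributions (both contribute in 2-u steps):
  M: 0.70098756×0.3740 = 0.262169
  M+2: 0.70098756×0.6260 + 0.27252488×0.3740 = 0.540743
  M+4: 0.27252488×0.6260 + 0.02648756×0.3740 = 0.180507
  M+6: 0.02648756×0.6260 = 0.016581
Scale to base peak (0.540743) = 100: 48.5 : 100.0 : 33.4 : 3.1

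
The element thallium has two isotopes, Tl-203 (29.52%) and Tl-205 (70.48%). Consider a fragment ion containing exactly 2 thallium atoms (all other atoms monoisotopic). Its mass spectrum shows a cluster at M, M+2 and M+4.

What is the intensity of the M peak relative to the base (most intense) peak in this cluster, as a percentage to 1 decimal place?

17.5%

Term probabilities: M 0.0871, M+2 0.4161, M+4 0.4967. Base peak = M+4.
P(M+4) = C(2,2) × 0.2952^0 × 0.7048^2 = 1 × 1.0000 × 0.49674304 = 0.496743 (base)
P(M) = C(2,0) × 0.2952^2 × 0.7048^0 = 1 × 0.08714304 × 1.0000 = 0.087143
Relative intensity = 0.087143 / 0.496743 × 100 = 17.5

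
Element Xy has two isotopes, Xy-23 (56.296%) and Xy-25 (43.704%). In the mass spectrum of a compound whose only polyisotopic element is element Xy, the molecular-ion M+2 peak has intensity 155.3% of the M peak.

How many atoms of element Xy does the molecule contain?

2

The M+2/M ratio from n Xy atoms is n · q/p = n · 0.43704/0.56296.
n = 1.553 × 0.56296/0.43704 = 2.00 ≈ 2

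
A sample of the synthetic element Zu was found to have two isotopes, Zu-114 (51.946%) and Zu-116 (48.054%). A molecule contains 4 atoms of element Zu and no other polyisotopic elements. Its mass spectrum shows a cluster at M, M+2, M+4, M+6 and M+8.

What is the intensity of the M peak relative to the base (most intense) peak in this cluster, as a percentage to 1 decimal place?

19.5%

Binomial terms of (0.51946 + 0.48054)^4: M 0.0728, M+2 0.2694, M+4 0.3739, M+6 0.2306, M+8 0.0533 → M+4 is the base peak.
P(M+4) = C(4,2) × 0.51946^2 × 0.48054^2 = 6 × 0.26983869 × 0.23091869 = 0.373865 (base)
P(M) = C(4,0) × 0.51946^4 × 0.48054^0 = 1 × 0.07281292 × 1.0000 = 0.072813
Relative intensity = 0.072813 / 0.373865 × 100 = 19.5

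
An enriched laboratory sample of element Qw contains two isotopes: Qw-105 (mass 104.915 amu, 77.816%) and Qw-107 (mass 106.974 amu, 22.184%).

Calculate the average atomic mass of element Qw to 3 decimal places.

Ar = Σ fᵢ·mᵢ = 0.77816 × 104.915 + 0.22184 × 106.974
= 81.6407 + 23.7311 = 105.3718 amu

105.372 amu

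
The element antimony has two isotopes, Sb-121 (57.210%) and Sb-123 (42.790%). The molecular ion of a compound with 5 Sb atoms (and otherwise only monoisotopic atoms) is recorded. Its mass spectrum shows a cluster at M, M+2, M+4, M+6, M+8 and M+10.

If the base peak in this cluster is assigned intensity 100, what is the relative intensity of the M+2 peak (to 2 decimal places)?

66.85

Term probabilities: M 0.0613, M+2 0.2292, M+4 0.3428, M+6 0.2564, M+8 0.0959, M+10 0.0143. Base peak = M+4.
P(M+4) = C(5,2) × 0.57210^3 × 0.42790^2 = 10 × 0.18724742 × 0.18309841 = 0.342847 (base)
P(M+2) = C(5,1) × 0.57210^4 × 0.42790^1 = 5 × 0.10712425 × 0.4279 = 0.229192
Relative intensity = 0.229192 / 0.342847 × 100 = 66.85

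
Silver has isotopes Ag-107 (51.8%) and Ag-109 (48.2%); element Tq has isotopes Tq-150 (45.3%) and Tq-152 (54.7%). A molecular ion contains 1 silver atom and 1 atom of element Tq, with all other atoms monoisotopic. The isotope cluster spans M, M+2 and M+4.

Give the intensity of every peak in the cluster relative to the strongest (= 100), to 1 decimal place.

46.8 : 100.0 : 52.6

Silver pattern (n=1): 0.5180 : 0.4820
Element Tq pattern (n=1): 0.4530 : 0.5470
Convolve the two distributions (both contribute in 2-u steps):
  M: 0.5180×0.4530 = 0.234654
  M+2: 0.5180×0.5470 + 0.4820×0.4530 = 0.501692
  M+4: 0.4820×0.5470 = 0.263654
Scale to base peak (0.501692) = 100: 46.8 : 100.0 : 52.6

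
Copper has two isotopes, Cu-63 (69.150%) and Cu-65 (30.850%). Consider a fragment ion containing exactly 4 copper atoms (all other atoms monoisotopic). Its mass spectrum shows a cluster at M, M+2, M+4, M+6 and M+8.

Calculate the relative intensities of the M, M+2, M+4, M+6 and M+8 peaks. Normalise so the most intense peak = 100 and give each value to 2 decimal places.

Each Cu atom is independently Cu-63 (p = 0.69150) or Cu-65 (q = 0.30850); the cluster is the binomial expansion (p + q)^4.
P(M) = 0.69150^4 = 0.228649
P(M+2) = 4 × 0.69150^3 × 0.30850^1 = 0.408030
P(M+4) = 6 × 0.69150^2 × 0.30850^2 = 0.273052
P(M+6) = 4 × 0.69150^1 × 0.30850^3 = 0.081212
P(M+8) = 0.30850^4 = 0.009058
The M+2 peak is largest (0.408030); scaling to 100 gives 56.04 : 100.00 : 66.92 : 19.90 : 2.22.

56.04 : 100.00 : 66.92 : 19.90 : 2.22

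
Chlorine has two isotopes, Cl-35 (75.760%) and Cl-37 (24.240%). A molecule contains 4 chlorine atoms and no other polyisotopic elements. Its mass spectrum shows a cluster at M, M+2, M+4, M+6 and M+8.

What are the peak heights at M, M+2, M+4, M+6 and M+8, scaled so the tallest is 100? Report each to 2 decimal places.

78.14 : 100.00 : 47.99 : 10.24 : 0.82

The 4 Cl atoms are independent, so intensities follow the terms of (0.75760 + 0.24240)^4.
P(M) = 0.75760^4 = 0.329428
P(M+2) = 4 × 0.75760^3 × 0.24240^1 = 0.421612
P(M+4) = 6 × 0.75760^2 × 0.24240^2 = 0.202347
P(M+6) = 4 × 0.75760^1 × 0.24240^3 = 0.043162
P(M+8) = 0.24240^4 = 0.003452
The M+2 peak is largest (0.421612); scaling to 100 gives 78.14 : 100.00 : 47.99 : 10.24 : 0.82.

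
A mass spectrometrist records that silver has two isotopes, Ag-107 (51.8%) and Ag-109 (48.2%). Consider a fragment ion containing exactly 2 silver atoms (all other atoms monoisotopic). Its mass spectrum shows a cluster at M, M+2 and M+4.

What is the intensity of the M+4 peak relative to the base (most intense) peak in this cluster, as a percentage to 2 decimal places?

46.53%

(0.518 + 0.482)^2 gives M 0.2683, M+2 0.4994, M+4 0.2323; the largest is M+2.
P(M+2) = C(2,1) × 0.518^1 × 0.482^1 = 2 × 0.5180 × 0.4820 = 0.499352 (base)
P(M+4) = C(2,2) × 0.518^0 × 0.482^2 = 1 × 1.0000 × 0.232324 = 0.232324
Relative intensity = 0.232324 / 0.499352 × 100 = 46.53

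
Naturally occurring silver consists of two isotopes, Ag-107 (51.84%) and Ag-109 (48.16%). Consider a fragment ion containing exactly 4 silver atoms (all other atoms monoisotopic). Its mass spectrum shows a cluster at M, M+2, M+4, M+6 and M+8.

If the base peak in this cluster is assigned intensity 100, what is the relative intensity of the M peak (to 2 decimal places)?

19.31

(0.5184 + 0.4816)^4 gives M 0.0722, M+2 0.2684, M+4 0.3740, M+6 0.2316, M+8 0.0538; the largest is M+4.
P(M+4) = C(4,2) × 0.5184^2 × 0.4816^2 = 6 × 0.26873856 × 0.23193856 = 0.373985 (base)
P(M) = C(4,0) × 0.5184^4 × 0.4816^0 = 1 × 0.07222041 × 1.0000 = 0.072220
Relative intensity = 0.072220 / 0.373985 × 100 = 19.31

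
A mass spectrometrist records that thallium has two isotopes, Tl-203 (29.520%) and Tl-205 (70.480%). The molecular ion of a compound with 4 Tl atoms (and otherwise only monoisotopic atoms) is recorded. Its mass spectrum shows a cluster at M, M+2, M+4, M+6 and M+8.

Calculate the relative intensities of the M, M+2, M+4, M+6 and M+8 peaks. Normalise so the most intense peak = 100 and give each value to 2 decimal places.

1.84 : 17.54 : 62.83 : 100.00 : 59.69

Each Tl atom is independently Tl-203 (p = 0.29520) or Tl-205 (q = 0.70480); the cluster is the binomial expansion (p + q)^4.
P(M) = 0.29520^4 = 0.007594
P(M+2) = 4 × 0.29520^3 × 0.70480^1 = 0.072523
P(M+4) = 6 × 0.29520^2 × 0.70480^2 = 0.259726
P(M+6) = 4 × 0.29520^1 × 0.70480^3 = 0.413403
P(M+8) = 0.70480^4 = 0.246754
The M+6 peak is largest (0.413403); scaling to 100 gives 1.84 : 17.54 : 62.83 : 100.00 : 59.69.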